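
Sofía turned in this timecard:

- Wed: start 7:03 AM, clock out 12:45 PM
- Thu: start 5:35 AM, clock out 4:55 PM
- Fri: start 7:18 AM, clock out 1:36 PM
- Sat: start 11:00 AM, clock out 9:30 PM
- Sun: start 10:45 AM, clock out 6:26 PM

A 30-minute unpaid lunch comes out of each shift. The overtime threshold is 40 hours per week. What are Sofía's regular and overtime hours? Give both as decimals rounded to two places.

Regular 39.02 hours, overtime 0.00 hours

Wed: 7:03 AM–12:45 PM = 5 h 42 min; less 30 min break → 5 h 12 min
Thu: 5:35 AM–4:55 PM = 11 h 20 min; less 30 min break → 10 h 50 min
Fri: 7:18 AM–1:36 PM = 6 h 18 min; less 30 min break → 5 h 48 min
Sat: 11:00 AM–9:30 PM = 10 h 30 min; less 30 min break → 10 h 0 min
Sun: 10:45 AM–6:26 PM = 7 h 41 min; less 30 min break → 7 h 11 min
Total worked: 39 h 1 min = 39.02 h.
Threshold 40 h → overtime 0 h 0 min, regular 39 h 1 min.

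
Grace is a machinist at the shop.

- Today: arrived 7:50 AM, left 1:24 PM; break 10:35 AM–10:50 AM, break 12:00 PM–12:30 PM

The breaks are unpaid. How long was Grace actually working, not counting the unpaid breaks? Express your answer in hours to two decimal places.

4.82 hours

Today: 7:50 AM–1:24 PM = 5 h 34 min; less 45 min break → 4 h 49 min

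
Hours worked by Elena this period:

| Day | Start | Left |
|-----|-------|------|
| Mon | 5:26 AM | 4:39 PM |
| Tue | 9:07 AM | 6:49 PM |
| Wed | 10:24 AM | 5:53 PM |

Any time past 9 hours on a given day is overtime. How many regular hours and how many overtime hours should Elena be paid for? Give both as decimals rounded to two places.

Regular 25.48 hours, overtime 2.92 hours

Mon: 5:26 AM–4:39 PM = 11 h 13 min
Tue: 9:07 AM–6:49 PM = 9 h 42 min
Wed: 10:24 AM–5:53 PM = 7 h 29 min
Mon reg 9 h 0 min / OT 2 h 13 min; Tue reg 9 h 0 min / OT 0 h 42 min; Wed reg 7 h 29 min / OT 0 h 0 min.
Totals: regular 25 h 29 min, overtime 2 h 55 min.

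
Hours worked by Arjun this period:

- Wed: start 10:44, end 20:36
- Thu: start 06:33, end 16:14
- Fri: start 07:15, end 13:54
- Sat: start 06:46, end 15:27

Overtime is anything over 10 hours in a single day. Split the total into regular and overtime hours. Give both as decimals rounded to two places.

Regular 34.88 hours, overtime 0.00 hours

Wed: 10:44–20:36 = 9 h 52 min
Thu: 06:33–16:14 = 9 h 41 min
Fri: 07:15–13:54 = 6 h 39 min
Sat: 06:46–15:27 = 8 h 41 min
Wed reg 9 h 52 min / OT 0 h 0 min; Thu reg 9 h 41 min / OT 0 h 0 min; Fri reg 6 h 39 min / OT 0 h 0 min; Sat reg 8 h 41 min / OT 0 h 0 min.
Totals: regular 34 h 53 min, overtime 0 h 0 min.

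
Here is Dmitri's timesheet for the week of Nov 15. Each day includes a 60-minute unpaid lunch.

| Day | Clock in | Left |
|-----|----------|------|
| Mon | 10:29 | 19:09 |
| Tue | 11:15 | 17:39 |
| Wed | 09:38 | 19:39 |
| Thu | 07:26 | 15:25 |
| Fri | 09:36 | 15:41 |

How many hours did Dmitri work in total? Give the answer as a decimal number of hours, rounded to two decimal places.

Mon: 10:29–19:09 = 8 h 40 min; less 60 min break → 7 h 40 min
Tue: 11:15–17:39 = 6 h 24 min; less 60 min break → 5 h 24 min
Wed: 09:38–19:39 = 10 h 1 min; less 60 min break → 9 h 1 min
Thu: 07:26–15:25 = 7 h 59 min; less 60 min break → 6 h 59 min
Fri: 09:36–15:41 = 6 h 5 min; less 60 min break → 5 h 5 min
Total: 7 h 40 min + 5 h 24 min + 9 h 1 min + 6 h 59 min + 5 h 5 min = 34 h 9 min.

34.15 hours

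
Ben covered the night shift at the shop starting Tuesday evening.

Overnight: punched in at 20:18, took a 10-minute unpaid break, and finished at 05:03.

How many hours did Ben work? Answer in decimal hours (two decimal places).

Overnight: 20:18 → midnight = 3 h 42 min; midnight → 05:03 = 5 h 3 min; span 8 h 45 min; less 10 min break → 8 h 35 min

8.58 hours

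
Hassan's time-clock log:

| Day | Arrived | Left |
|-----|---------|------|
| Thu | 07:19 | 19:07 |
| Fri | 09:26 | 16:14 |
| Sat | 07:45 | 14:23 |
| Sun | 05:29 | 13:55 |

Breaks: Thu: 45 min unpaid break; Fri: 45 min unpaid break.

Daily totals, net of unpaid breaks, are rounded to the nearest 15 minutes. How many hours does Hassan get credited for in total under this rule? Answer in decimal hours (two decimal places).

Thu: 07:19–19:07 = 11 h 48 min − 45 min = 11 h 3 min → rounds to 11 h 0 min
Fri: 09:26–16:14 = 6 h 48 min − 45 min = 6 h 3 min → rounds to 6 h 0 min
Sat: 07:45–14:23 = 6 h 38 min → rounds to 6 h 45 min
Sun: 05:29–13:55 = 8 h 26 min → rounds to 8 h 30 min
Total credited: 32 h 15 min.

32.25 hours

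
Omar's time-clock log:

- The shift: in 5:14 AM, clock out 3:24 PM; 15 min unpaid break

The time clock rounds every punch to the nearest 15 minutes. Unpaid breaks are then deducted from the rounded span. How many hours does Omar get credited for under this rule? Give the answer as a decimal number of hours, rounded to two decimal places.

10.00 hours

The shift: in 5:14 AM→5:15 AM, out 3:24 PM→3:30 PM; 10 h 15 min − 15 min = 10 h 0 min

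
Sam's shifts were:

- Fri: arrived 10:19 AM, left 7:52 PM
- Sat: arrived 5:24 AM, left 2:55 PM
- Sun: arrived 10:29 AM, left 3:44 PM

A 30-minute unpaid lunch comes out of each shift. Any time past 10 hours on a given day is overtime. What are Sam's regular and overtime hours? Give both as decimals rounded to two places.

Fri: 10:19 AM–7:52 PM = 9 h 33 min; less 30 min break → 9 h 3 min
Sat: 5:24 AM–2:55 PM = 9 h 31 min; less 30 min break → 9 h 1 min
Sun: 10:29 AM–3:44 PM = 5 h 15 min; less 30 min break → 4 h 45 min
Fri reg 9 h 3 min / OT 0 h 0 min; Sat reg 9 h 1 min / OT 0 h 0 min; Sun reg 4 h 45 min / OT 0 h 0 min.
Totals: regular 22 h 49 min, overtime 0 h 0 min.

Regular 22.82 hours, overtime 0.00 hours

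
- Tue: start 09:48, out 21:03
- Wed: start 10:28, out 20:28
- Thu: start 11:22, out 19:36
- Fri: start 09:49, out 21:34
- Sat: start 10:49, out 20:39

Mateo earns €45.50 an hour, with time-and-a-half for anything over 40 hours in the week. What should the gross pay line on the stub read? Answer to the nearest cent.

Tue: 09:48–21:03 = 11 h 15 min
Wed: 10:28–20:28 = 10 h 0 min
Thu: 11:22–19:36 = 8 h 14 min
Fri: 09:49–21:34 = 11 h 45 min
Sat: 10:49–20:39 = 9 h 50 min
Total worked: 51 h 4 min = 3064 min.
Regular 40 h 0 min = 2400 min at €45.50/h; overtime 11 h 4 min = 664 min at €68.25/h.
Pay = (2400 × €45.50 + 664 × €68.25) ÷ 60 = €2575.30.

€2575.30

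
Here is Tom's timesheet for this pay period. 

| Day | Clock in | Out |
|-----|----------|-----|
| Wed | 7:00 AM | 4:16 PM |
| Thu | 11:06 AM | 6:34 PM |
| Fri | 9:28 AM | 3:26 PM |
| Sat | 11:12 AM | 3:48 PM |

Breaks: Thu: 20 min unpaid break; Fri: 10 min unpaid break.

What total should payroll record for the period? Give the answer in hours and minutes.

26 h 48 min

Wed: 7:00 AM–4:16 PM = 9 h 16 min
Thu: 11:06 AM–6:34 PM = 7 h 28 min; less 20 min break → 7 h 8 min
Fri: 9:28 AM–3:26 PM = 5 h 58 min; less 10 min break → 5 h 48 min
Sat: 11:12 AM–3:48 PM = 4 h 36 min
Total: 9 h 16 min + 7 h 8 min + 5 h 48 min + 4 h 36 min = 26 h 48 min.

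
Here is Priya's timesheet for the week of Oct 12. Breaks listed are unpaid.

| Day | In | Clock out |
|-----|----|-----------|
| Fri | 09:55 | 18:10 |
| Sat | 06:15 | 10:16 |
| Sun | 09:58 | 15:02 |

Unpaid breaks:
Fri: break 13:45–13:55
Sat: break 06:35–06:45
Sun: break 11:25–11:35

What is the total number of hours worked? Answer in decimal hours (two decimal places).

Fri: 09:55–18:10 = 8 h 15 min; less 10 min break → 8 h 5 min
Sat: 06:15–10:16 = 4 h 1 min; less 10 min break → 3 h 51 min
Sun: 09:58–15:02 = 5 h 4 min; less 10 min break → 4 h 54 min
Total: 8 h 5 min + 3 h 51 min + 4 h 54 min = 16 h 50 min.

16.83 hours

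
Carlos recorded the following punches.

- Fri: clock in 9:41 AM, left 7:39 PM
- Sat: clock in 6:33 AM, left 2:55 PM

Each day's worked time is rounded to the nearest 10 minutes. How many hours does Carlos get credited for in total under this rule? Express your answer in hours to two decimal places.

Fri: 9:41 AM–7:39 PM = 9 h 58 min → rounds to 10 h 0 min
Sat: 6:33 AM–2:55 PM = 8 h 22 min → rounds to 8 h 20 min
Total credited: 18 h 20 min.

18.33 hours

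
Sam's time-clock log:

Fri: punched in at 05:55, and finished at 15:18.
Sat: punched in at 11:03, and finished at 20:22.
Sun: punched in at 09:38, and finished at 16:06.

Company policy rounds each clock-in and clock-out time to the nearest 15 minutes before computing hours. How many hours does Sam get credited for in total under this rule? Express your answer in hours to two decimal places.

24.75 hours

Fri: in 05:55→06:00, out 15:18→15:15; 9 h 15 min
Sat: in 11:03→11:00, out 20:22→20:15; 9 h 15 min
Sun: in 09:38→09:45, out 16:06→16:00; 6 h 15 min
Total credited: 24 h 45 min.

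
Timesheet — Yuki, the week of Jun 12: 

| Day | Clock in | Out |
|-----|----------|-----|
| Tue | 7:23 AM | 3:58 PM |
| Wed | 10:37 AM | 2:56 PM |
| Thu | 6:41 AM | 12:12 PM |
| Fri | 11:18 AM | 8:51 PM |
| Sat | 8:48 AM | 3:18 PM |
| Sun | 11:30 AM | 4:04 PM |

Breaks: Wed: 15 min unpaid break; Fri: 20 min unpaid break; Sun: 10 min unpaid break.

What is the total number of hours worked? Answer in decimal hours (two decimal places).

38.28 hours

Tue: 7:23 AM–3:58 PM = 8 h 35 min
Wed: 10:37 AM–2:56 PM = 4 h 19 min; less 15 min break → 4 h 4 min
Thu: 6:41 AM–12:12 PM = 5 h 31 min
Fri: 11:18 AM–8:51 PM = 9 h 33 min; less 20 min break → 9 h 13 min
Sat: 8:48 AM–3:18 PM = 6 h 30 min
Sun: 11:30 AM–4:04 PM = 4 h 34 min; less 10 min break → 4 h 24 min
Total: 8 h 35 min + 4 h 4 min + 5 h 31 min + 9 h 13 min + 6 h 30 min + 4 h 24 min = 38 h 17 min.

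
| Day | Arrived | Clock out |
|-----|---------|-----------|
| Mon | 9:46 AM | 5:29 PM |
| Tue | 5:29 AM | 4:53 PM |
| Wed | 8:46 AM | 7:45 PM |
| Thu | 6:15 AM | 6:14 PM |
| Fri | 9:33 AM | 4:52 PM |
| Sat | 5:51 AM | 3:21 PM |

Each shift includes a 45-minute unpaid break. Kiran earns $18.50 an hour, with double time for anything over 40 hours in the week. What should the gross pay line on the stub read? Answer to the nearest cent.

$1272.80

Mon: 9:46 AM–5:29 PM = 7 h 43 min; less 45 min break → 6 h 58 min
Tue: 5:29 AM–4:53 PM = 11 h 24 min; less 45 min break → 10 h 39 min
Wed: 8:46 AM–7:45 PM = 10 h 59 min; less 45 min break → 10 h 14 min
Thu: 6:15 AM–6:14 PM = 11 h 59 min; less 45 min break → 11 h 14 min
Fri: 9:33 AM–4:52 PM = 7 h 19 min; less 45 min break → 6 h 34 min
Sat: 5:51 AM–3:21 PM = 9 h 30 min; less 45 min break → 8 h 45 min
Total worked: 54 h 24 min = 3264 min.
Regular 40 h 0 min = 2400 min at $18.50/h; overtime 14 h 24 min = 864 min at $37.00/h.
Pay = (2400 × $18.50 + 864 × $37.00) ÷ 60 = $1272.80.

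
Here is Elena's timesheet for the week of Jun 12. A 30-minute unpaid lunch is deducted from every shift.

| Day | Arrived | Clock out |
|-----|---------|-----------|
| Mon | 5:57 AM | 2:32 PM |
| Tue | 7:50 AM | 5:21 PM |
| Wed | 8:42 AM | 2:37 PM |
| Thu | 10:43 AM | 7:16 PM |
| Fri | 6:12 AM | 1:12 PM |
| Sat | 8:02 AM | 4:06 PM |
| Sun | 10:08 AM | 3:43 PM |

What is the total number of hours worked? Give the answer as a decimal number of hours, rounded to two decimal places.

Mon: 5:57 AM–2:32 PM = 8 h 35 min; less 30 min break → 8 h 5 min
Tue: 7:50 AM–5:21 PM = 9 h 31 min; less 30 min break → 9 h 1 min
Wed: 8:42 AM–2:37 PM = 5 h 55 min; less 30 min break → 5 h 25 min
Thu: 10:43 AM–7:16 PM = 8 h 33 min; less 30 min break → 8 h 3 min
Fri: 6:12 AM–1:12 PM = 7 h 0 min; less 30 min break → 6 h 30 min
Sat: 8:02 AM–4:06 PM = 8 h 4 min; less 30 min break → 7 h 34 min
Sun: 10:08 AM–3:43 PM = 5 h 35 min; less 30 min break → 5 h 5 min
Total: 8 h 5 min + 9 h 1 min + 5 h 25 min + 8 h 3 min + 6 h 30 min + 7 h 34 min + 5 h 5 min = 49 h 43 min.

49.72 hours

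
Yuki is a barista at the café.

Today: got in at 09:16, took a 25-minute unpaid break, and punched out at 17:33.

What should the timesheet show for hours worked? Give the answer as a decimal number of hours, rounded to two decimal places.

7.87 hours

Today: 09:16–17:33 = 8 h 17 min; less 25 min break → 7 h 52 min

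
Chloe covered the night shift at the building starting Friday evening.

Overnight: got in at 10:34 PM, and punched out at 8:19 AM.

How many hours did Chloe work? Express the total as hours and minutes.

Overnight: 10:34 PM → midnight = 1 h 26 min; midnight → 8:19 AM = 8 h 19 min; span 9 h 45 min

9 h 45 min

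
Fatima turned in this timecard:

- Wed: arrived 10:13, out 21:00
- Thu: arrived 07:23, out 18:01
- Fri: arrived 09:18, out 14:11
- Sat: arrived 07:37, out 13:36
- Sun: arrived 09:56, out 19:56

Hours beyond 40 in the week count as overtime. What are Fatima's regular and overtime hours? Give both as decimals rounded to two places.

Regular 40.00 hours, overtime 2.28 hours

Wed: 10:13–21:00 = 10 h 47 min
Thu: 07:23–18:01 = 10 h 38 min
Fri: 09:18–14:11 = 4 h 53 min
Sat: 07:37–13:36 = 5 h 59 min
Sun: 09:56–19:56 = 10 h 0 min
Total worked: 42 h 17 min = 42.28 h.
Threshold 40 h → overtime 2 h 17 min, regular 40 h 0 min.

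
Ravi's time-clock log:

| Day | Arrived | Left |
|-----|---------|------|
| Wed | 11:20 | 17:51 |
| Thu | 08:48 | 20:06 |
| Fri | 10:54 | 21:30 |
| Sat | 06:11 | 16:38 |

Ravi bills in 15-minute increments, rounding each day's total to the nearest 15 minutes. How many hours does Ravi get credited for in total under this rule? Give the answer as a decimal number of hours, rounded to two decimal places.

38.75 hours

Wed: 11:20–17:51 = 6 h 31 min → rounds to 6 h 30 min
Thu: 08:48–20:06 = 11 h 18 min → rounds to 11 h 15 min
Fri: 10:54–21:30 = 10 h 36 min → rounds to 10 h 30 min
Sat: 06:11–16:38 = 10 h 27 min → rounds to 10 h 30 min
Total credited: 38 h 45 min.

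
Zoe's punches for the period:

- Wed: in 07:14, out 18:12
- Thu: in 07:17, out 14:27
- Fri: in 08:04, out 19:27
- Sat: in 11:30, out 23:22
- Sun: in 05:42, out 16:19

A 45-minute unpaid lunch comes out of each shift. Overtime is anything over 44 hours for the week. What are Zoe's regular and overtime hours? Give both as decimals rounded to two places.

Regular 44.00 hours, overtime 4.25 hours

Wed: 07:14–18:12 = 10 h 58 min; less 45 min break → 10 h 13 min
Thu: 07:17–14:27 = 7 h 10 min; less 45 min break → 6 h 25 min
Fri: 08:04–19:27 = 11 h 23 min; less 45 min break → 10 h 38 min
Sat: 11:30–23:22 = 11 h 52 min; less 45 min break → 11 h 7 min
Sun: 05:42–16:19 = 10 h 37 min; less 45 min break → 9 h 52 min
Total worked: 48 h 15 min = 48.25 h.
Threshold 44 h → overtime 4 h 15 min, regular 44 h 0 min.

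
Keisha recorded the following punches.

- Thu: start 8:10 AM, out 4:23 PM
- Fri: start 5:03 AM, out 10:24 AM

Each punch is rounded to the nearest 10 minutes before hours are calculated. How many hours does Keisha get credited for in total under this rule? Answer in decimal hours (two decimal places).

Thu: in 8:10 AM→8:10 AM, out 4:23 PM→4:20 PM; 8 h 10 min
Fri: in 5:03 AM→5:00 AM, out 10:24 AM→10:20 AM; 5 h 20 min
Total credited: 13 h 30 min.

13.50 hours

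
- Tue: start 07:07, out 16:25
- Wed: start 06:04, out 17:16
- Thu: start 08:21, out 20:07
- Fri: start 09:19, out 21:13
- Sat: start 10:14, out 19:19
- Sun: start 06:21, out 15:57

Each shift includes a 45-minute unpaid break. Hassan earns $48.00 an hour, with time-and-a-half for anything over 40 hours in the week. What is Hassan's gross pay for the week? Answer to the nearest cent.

$3241.20

Tue: 07:07–16:25 = 9 h 18 min; less 45 min break → 8 h 33 min
Wed: 06:04–17:16 = 11 h 12 min; less 45 min break → 10 h 27 min
Thu: 08:21–20:07 = 11 h 46 min; less 45 min break → 11 h 1 min
Fri: 09:19–21:13 = 11 h 54 min; less 45 min break → 11 h 9 min
Sat: 10:14–19:19 = 9 h 5 min; less 45 min break → 8 h 20 min
Sun: 06:21–15:57 = 9 h 36 min; less 45 min break → 8 h 51 min
Total worked: 58 h 21 min = 3501 min.
Regular 40 h 0 min = 2400 min at $48.00/h; overtime 18 h 21 min = 1101 min at $72.00/h.
Pay = (2400 × $48.00 + 1101 × $72.00) ÷ 60 = $3241.20.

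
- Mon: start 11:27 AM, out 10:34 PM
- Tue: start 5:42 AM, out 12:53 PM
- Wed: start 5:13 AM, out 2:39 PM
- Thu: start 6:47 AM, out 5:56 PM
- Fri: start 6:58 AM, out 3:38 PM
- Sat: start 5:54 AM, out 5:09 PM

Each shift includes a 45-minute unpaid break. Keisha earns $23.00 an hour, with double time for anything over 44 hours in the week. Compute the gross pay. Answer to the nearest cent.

Mon: 11:27 AM–10:34 PM = 11 h 7 min; less 45 min break → 10 h 22 min
Tue: 5:42 AM–12:53 PM = 7 h 11 min; less 45 min break → 6 h 26 min
Wed: 5:13 AM–2:39 PM = 9 h 26 min; less 45 min break → 8 h 41 min
Thu: 6:47 AM–5:56 PM = 11 h 9 min; less 45 min break → 10 h 24 min
Fri: 6:58 AM–3:38 PM = 8 h 40 min; less 45 min break → 7 h 55 min
Sat: 5:54 AM–5:09 PM = 11 h 15 min; less 45 min break → 10 h 30 min
Total worked: 54 h 18 min = 3258 min.
Regular 44 h 0 min = 2640 min at $23.00/h; overtime 10 h 18 min = 618 min at $46.00/h.
Pay = (2640 × $23.00 + 618 × $46.00) ÷ 60 = $1485.80.

$1485.80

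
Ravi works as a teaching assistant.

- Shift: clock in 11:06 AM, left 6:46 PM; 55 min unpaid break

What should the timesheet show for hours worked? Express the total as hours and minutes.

6 h 45 min

Shift: 11:06 AM–6:46 PM = 7 h 40 min; less 55 min break → 6 h 45 min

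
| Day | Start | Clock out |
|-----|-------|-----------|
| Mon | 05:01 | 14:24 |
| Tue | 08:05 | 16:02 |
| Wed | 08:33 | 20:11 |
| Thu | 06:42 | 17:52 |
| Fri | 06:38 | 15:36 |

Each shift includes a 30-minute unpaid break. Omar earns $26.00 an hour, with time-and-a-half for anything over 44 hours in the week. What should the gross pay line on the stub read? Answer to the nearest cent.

Mon: 05:01–14:24 = 9 h 23 min; less 30 min break → 8 h 53 min
Tue: 08:05–16:02 = 7 h 57 min; less 30 min break → 7 h 27 min
Wed: 08:33–20:11 = 11 h 38 min; less 30 min break → 11 h 8 min
Thu: 06:42–17:52 = 11 h 10 min; less 30 min break → 10 h 40 min
Fri: 06:38–15:36 = 8 h 58 min; less 30 min break → 8 h 28 min
Total worked: 46 h 36 min = 2796 min.
Regular 44 h 0 min = 2640 min at $26.00/h; overtime 2 h 36 min = 156 min at $39.00/h.
Pay = (2640 × $26.00 + 156 × $39.00) ÷ 60 = $1245.40.

$1245.40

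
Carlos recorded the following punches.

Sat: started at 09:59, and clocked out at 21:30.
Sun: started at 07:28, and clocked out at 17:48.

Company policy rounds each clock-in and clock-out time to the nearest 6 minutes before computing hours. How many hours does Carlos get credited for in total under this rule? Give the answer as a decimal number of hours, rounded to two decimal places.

21.80 hours

Sat: in 09:59→10:00, out 21:30→21:30; 11 h 30 min
Sun: in 07:28→07:30, out 17:48→17:48; 10 h 18 min
Total credited: 21 h 48 min.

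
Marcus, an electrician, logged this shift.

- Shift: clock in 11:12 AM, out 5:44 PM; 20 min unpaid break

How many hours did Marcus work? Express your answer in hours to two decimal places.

Shift: 11:12 AM–5:44 PM = 6 h 32 min; less 20 min break → 6 h 12 min

6.20 hours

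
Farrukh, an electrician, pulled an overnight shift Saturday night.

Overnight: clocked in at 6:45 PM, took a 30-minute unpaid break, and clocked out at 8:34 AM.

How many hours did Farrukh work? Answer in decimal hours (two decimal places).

Overnight: 6:45 PM → midnight = 5 h 15 min; midnight → 8:34 AM = 8 h 34 min; span 13 h 49 min; less 30 min break → 13 h 19 min

13.32 hours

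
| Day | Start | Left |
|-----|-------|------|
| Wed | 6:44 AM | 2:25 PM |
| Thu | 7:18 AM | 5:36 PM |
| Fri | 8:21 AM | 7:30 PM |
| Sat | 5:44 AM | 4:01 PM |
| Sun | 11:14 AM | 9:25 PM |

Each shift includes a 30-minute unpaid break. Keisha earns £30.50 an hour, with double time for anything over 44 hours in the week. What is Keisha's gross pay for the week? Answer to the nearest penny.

£1531.10

Wed: 6:44 AM–2:25 PM = 7 h 41 min; less 30 min break → 7 h 11 min
Thu: 7:18 AM–5:36 PM = 10 h 18 min; less 30 min break → 9 h 48 min
Fri: 8:21 AM–7:30 PM = 11 h 9 min; less 30 min break → 10 h 39 min
Sat: 5:44 AM–4:01 PM = 10 h 17 min; less 30 min break → 9 h 47 min
Sun: 11:14 AM–9:25 PM = 10 h 11 min; less 30 min break → 9 h 41 min
Total worked: 47 h 6 min = 2826 min.
Regular 44 h 0 min = 2640 min at £30.50/h; overtime 3 h 6 min = 186 min at £61.00/h.
Pay = (2640 × £30.50 + 186 × £61.00) ÷ 60 = £1531.10.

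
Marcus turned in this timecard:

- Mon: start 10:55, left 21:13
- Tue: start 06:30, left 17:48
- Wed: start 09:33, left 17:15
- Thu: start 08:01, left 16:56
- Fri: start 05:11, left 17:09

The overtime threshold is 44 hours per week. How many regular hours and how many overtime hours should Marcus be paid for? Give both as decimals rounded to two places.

Regular 44.00 hours, overtime 6.18 hours

Mon: 10:55–21:13 = 10 h 18 min
Tue: 06:30–17:48 = 11 h 18 min
Wed: 09:33–17:15 = 7 h 42 min
Thu: 08:01–16:56 = 8 h 55 min
Fri: 05:11–17:09 = 11 h 58 min
Total worked: 50 h 11 min = 50.18 h.
Threshold 44 h → overtime 6 h 11 min, regular 44 h 0 min.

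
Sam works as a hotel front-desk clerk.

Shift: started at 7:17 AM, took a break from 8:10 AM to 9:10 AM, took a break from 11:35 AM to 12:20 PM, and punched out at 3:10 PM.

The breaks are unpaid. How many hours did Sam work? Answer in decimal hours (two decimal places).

Shift: 7:17 AM–3:10 PM = 7 h 53 min; less 105 min break → 6 h 8 min

6.13 hours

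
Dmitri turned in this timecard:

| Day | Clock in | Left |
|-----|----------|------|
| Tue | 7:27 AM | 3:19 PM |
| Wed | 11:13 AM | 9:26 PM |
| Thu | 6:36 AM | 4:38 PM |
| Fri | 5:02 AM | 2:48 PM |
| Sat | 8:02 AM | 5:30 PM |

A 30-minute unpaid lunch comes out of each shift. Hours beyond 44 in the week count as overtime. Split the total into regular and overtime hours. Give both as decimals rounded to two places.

Tue: 7:27 AM–3:19 PM = 7 h 52 min; less 30 min break → 7 h 22 min
Wed: 11:13 AM–9:26 PM = 10 h 13 min; less 30 min break → 9 h 43 min
Thu: 6:36 AM–4:38 PM = 10 h 2 min; less 30 min break → 9 h 32 min
Fri: 5:02 AM–2:48 PM = 9 h 46 min; less 30 min break → 9 h 16 min
Sat: 8:02 AM–5:30 PM = 9 h 28 min; less 30 min break → 8 h 58 min
Total worked: 44 h 51 min = 44.85 h.
Threshold 44 h → overtime 0 h 51 min, regular 44 h 0 min.

Regular 44.00 hours, overtime 0.85 hours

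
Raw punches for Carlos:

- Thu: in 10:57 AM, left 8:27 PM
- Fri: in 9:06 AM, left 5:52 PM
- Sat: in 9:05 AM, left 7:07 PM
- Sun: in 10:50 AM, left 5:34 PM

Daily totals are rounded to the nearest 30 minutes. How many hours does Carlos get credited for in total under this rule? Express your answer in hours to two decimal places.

Thu: 10:57 AM–8:27 PM = 9 h 30 min → rounds to 9 h 30 min
Fri: 9:06 AM–5:52 PM = 8 h 46 min → rounds to 9 h 0 min
Sat: 9:05 AM–7:07 PM = 10 h 2 min → rounds to 10 h 0 min
Sun: 10:50 AM–5:34 PM = 6 h 44 min → rounds to 6 h 30 min
Total credited: 35 h 0 min.

35.00 hours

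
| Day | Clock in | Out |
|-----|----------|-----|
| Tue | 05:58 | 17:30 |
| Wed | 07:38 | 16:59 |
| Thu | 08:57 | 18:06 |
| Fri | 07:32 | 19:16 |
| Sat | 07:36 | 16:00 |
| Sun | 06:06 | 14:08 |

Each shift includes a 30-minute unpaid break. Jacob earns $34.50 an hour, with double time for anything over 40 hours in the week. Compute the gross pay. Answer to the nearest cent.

$2428.80

Tue: 05:58–17:30 = 11 h 32 min; less 30 min break → 11 h 2 min
Wed: 07:38–16:59 = 9 h 21 min; less 30 min break → 8 h 51 min
Thu: 08:57–18:06 = 9 h 9 min; less 30 min break → 8 h 39 min
Fri: 07:32–19:16 = 11 h 44 min; less 30 min break → 11 h 14 min
Sat: 07:36–16:00 = 8 h 24 min; less 30 min break → 7 h 54 min
Sun: 06:06–14:08 = 8 h 2 min; less 30 min break → 7 h 32 min
Total worked: 55 h 12 min = 3312 min.
Regular 40 h 0 min = 2400 min at $34.50/h; overtime 15 h 12 min = 912 min at $69.00/h.
Pay = (2400 × $34.50 + 912 × $69.00) ÷ 60 = $2428.80.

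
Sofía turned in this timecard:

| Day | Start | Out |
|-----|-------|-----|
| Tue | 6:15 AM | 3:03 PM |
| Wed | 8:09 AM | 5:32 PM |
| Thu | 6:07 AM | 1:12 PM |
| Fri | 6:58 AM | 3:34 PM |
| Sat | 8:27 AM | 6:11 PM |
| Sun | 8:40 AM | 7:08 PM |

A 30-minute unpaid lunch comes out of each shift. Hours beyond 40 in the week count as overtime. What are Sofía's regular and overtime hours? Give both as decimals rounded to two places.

Regular 40.00 hours, overtime 11.07 hours

Tue: 6:15 AM–3:03 PM = 8 h 48 min; less 30 min break → 8 h 18 min
Wed: 8:09 AM–5:32 PM = 9 h 23 min; less 30 min break → 8 h 53 min
Thu: 6:07 AM–1:12 PM = 7 h 5 min; less 30 min break → 6 h 35 min
Fri: 6:58 AM–3:34 PM = 8 h 36 min; less 30 min break → 8 h 6 min
Sat: 8:27 AM–6:11 PM = 9 h 44 min; less 30 min break → 9 h 14 min
Sun: 8:40 AM–7:08 PM = 10 h 28 min; less 30 min break → 9 h 58 min
Total worked: 51 h 4 min = 51.07 h.
Threshold 40 h → overtime 11 h 4 min, regular 40 h 0 min.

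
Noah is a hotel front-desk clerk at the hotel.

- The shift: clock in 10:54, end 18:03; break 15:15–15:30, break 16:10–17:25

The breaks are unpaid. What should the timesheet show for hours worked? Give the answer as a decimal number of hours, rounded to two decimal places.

The shift: 10:54–18:03 = 7 h 9 min; less 90 min break → 5 h 39 min

5.65 hours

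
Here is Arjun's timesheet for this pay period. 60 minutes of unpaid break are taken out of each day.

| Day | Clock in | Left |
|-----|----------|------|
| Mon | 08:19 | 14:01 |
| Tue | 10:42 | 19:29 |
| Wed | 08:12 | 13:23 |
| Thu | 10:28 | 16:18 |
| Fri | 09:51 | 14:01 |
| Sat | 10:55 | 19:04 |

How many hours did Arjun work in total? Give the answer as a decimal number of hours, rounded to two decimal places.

31.82 hours

Mon: 08:19–14:01 = 5 h 42 min; less 60 min break → 4 h 42 min
Tue: 10:42–19:29 = 8 h 47 min; less 60 min break → 7 h 47 min
Wed: 08:12–13:23 = 5 h 11 min; less 60 min break → 4 h 11 min
Thu: 10:28–16:18 = 5 h 50 min; less 60 min break → 4 h 50 min
Fri: 09:51–14:01 = 4 h 10 min; less 60 min break → 3 h 10 min
Sat: 10:55–19:04 = 8 h 9 min; less 60 min break → 7 h 9 min
Total: 4 h 42 min + 7 h 47 min + 4 h 11 min + 4 h 50 min + 3 h 10 min + 7 h 9 min = 31 h 49 min.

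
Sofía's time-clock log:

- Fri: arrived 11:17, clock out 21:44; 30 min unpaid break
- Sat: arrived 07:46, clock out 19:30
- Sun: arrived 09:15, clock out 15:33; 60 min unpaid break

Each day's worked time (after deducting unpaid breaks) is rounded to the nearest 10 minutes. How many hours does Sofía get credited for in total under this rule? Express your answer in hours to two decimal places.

27.00 hours

Fri: 11:17–21:44 = 10 h 27 min − 30 min = 9 h 57 min → rounds to 10 h 0 min
Sat: 07:46–19:30 = 11 h 44 min → rounds to 11 h 40 min
Sun: 09:15–15:33 = 6 h 18 min − 60 min = 5 h 18 min → rounds to 5 h 20 min
Total credited: 27 h 0 min.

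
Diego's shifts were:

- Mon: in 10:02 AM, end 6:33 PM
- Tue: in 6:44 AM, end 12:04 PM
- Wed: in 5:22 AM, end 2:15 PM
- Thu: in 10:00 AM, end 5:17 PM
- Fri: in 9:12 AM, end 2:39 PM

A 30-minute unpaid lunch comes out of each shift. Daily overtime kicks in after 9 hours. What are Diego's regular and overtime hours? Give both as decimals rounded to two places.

Regular 32.97 hours, overtime 0.00 hours

Mon: 10:02 AM–6:33 PM = 8 h 31 min; less 30 min break → 8 h 1 min
Tue: 6:44 AM–12:04 PM = 5 h 20 min; less 30 min break → 4 h 50 min
Wed: 5:22 AM–2:15 PM = 8 h 53 min; less 30 min break → 8 h 23 min
Thu: 10:00 AM–5:17 PM = 7 h 17 min; less 30 min break → 6 h 47 min
Fri: 9:12 AM–2:39 PM = 5 h 27 min; less 30 min break → 4 h 57 min
Mon reg 8 h 1 min / OT 0 h 0 min; Tue reg 4 h 50 min / OT 0 h 0 min; Wed reg 8 h 23 min / OT 0 h 0 min; Thu reg 6 h 47 min / OT 0 h 0 min; Fri reg 4 h 57 min / OT 0 h 0 min.
Totals: regular 32 h 58 min, overtime 0 h 0 min.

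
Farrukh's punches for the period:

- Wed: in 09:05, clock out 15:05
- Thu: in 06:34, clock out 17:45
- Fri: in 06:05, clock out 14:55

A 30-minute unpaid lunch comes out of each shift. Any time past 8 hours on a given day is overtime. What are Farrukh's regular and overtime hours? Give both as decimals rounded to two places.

Wed: 09:05–15:05 = 6 h 0 min; less 30 min break → 5 h 30 min
Thu: 06:34–17:45 = 11 h 11 min; less 30 min break → 10 h 41 min
Fri: 06:05–14:55 = 8 h 50 min; less 30 min break → 8 h 20 min
Wed reg 5 h 30 min / OT 0 h 0 min; Thu reg 8 h 0 min / OT 2 h 41 min; Fri reg 8 h 0 min / OT 0 h 20 min.
Totals: regular 21 h 30 min, overtime 3 h 1 min.

Regular 21.50 hours, overtime 3.02 hours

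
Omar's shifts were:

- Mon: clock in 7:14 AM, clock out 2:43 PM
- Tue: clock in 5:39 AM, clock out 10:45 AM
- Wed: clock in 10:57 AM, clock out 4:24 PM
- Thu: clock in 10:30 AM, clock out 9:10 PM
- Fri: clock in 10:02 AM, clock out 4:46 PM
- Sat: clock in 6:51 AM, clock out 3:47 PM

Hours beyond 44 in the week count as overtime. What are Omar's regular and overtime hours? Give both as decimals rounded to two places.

Mon: 7:14 AM–2:43 PM = 7 h 29 min
Tue: 5:39 AM–10:45 AM = 5 h 6 min
Wed: 10:57 AM–4:24 PM = 5 h 27 min
Thu: 10:30 AM–9:10 PM = 10 h 40 min
Fri: 10:02 AM–4:46 PM = 6 h 44 min
Sat: 6:51 AM–3:47 PM = 8 h 56 min
Total worked: 44 h 22 min = 44.37 h.
Threshold 44 h → overtime 0 h 22 min, regular 44 h 0 min.

Regular 44.00 hours, overtime 0.37 hours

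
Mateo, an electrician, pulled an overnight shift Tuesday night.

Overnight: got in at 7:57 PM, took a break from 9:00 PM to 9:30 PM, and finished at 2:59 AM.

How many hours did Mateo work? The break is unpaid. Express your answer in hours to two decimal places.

Overnight: 7:57 PM → midnight = 4 h 3 min; midnight → 2:59 AM = 2 h 59 min; span 7 h 2 min; less 30 min break → 6 h 32 min

6.53 hours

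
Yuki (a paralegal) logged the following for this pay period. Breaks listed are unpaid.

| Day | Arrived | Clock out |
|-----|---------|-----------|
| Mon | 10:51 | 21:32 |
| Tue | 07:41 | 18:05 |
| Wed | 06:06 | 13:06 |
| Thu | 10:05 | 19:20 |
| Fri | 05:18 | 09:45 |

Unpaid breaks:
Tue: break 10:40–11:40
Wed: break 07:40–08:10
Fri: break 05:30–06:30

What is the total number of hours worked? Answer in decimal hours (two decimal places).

39.28 hours

Mon: 10:51–21:32 = 10 h 41 min
Tue: 07:41–18:05 = 10 h 24 min; less 60 min break → 9 h 24 min
Wed: 06:06–13:06 = 7 h 0 min; less 30 min break → 6 h 30 min
Thu: 10:05–19:20 = 9 h 15 min
Fri: 05:18–09:45 = 4 h 27 min; less 60 min break → 3 h 27 min
Total: 10 h 41 min + 9 h 24 min + 6 h 30 min + 9 h 15 min + 3 h 27 min = 39 h 17 min.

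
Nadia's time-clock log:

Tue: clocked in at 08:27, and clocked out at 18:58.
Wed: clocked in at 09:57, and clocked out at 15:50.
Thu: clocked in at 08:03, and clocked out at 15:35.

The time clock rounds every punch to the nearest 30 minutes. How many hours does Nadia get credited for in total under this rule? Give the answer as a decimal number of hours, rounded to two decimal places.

24.00 hours

Tue: in 08:27→08:30, out 18:58→19:00; 10 h 30 min
Wed: in 09:57→10:00, out 15:50→16:00; 6 h 0 min
Thu: in 08:03→08:00, out 15:35→15:30; 7 h 30 min
Total credited: 24 h 0 min.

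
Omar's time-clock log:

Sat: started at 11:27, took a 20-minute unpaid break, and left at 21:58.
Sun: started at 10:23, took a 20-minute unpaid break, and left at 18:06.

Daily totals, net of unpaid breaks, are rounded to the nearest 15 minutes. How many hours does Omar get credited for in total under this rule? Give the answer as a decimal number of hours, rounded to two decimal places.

17.75 hours

Sat: 11:27–21:58 = 10 h 31 min − 20 min = 10 h 11 min → rounds to 10 h 15 min
Sun: 10:23–18:06 = 7 h 43 min − 20 min = 7 h 23 min → rounds to 7 h 30 min
Total credited: 17 h 45 min.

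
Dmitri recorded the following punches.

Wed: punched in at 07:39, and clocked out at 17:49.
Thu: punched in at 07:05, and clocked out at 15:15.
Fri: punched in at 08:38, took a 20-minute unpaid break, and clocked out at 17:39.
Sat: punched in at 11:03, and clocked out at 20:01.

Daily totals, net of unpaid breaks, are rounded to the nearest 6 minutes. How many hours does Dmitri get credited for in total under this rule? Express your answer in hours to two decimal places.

Wed: 07:39–17:49 = 10 h 10 min → rounds to 10 h 12 min
Thu: 07:05–15:15 = 8 h 10 min → rounds to 8 h 12 min
Fri: 08:38–17:39 = 9 h 1 min − 20 min = 8 h 41 min → rounds to 8 h 42 min
Sat: 11:03–20:01 = 8 h 58 min → rounds to 9 h 0 min
Total credited: 36 h 6 min.

36.10 hours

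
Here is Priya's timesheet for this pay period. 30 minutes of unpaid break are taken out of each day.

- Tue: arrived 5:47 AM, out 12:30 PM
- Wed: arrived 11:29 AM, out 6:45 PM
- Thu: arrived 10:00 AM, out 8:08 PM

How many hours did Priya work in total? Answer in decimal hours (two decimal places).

22.62 hours

Tue: 5:47 AM–12:30 PM = 6 h 43 min; less 30 min break → 6 h 13 min
Wed: 11:29 AM–6:45 PM = 7 h 16 min; less 30 min break → 6 h 46 min
Thu: 10:00 AM–8:08 PM = 10 h 8 min; less 30 min break → 9 h 38 min
Total: 6 h 13 min + 6 h 46 min + 9 h 38 min = 22 h 37 min.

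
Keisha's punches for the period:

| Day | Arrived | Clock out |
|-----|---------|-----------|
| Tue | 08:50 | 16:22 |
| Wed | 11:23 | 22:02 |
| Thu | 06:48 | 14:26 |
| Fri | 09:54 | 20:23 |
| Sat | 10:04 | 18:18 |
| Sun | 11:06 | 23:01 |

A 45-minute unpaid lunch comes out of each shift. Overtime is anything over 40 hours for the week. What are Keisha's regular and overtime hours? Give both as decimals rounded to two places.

Tue: 08:50–16:22 = 7 h 32 min; less 45 min break → 6 h 47 min
Wed: 11:23–22:02 = 10 h 39 min; less 45 min break → 9 h 54 min
Thu: 06:48–14:26 = 7 h 38 min; less 45 min break → 6 h 53 min
Fri: 09:54–20:23 = 10 h 29 min; less 45 min break → 9 h 44 min
Sat: 10:04–18:18 = 8 h 14 min; less 45 min break → 7 h 29 min
Sun: 11:06–23:01 = 11 h 55 min; less 45 min break → 11 h 10 min
Total worked: 51 h 57 min = 51.95 h.
Threshold 40 h → overtime 11 h 57 min, regular 40 h 0 min.

Regular 40.00 hours, overtime 11.95 hours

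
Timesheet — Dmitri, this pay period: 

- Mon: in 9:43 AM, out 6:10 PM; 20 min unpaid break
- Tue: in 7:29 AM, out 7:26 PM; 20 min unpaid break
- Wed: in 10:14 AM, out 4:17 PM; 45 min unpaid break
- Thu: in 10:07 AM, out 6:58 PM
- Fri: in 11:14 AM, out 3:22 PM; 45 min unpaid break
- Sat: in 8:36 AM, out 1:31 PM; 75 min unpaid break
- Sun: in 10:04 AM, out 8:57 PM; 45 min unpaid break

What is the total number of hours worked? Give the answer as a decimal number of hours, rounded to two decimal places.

Mon: 9:43 AM–6:10 PM = 8 h 27 min; less 20 min break → 8 h 7 min
Tue: 7:29 AM–7:26 PM = 11 h 57 min; less 20 min break → 11 h 37 min
Wed: 10:14 AM–4:17 PM = 6 h 3 min; less 45 min break → 5 h 18 min
Thu: 10:07 AM–6:58 PM = 8 h 51 min
Fri: 11:14 AM–3:22 PM = 4 h 8 min; less 45 min break → 3 h 23 min
Sat: 8:36 AM–1:31 PM = 4 h 55 min; less 75 min break → 3 h 40 min
Sun: 10:04 AM–8:57 PM = 10 h 53 min; less 45 min break → 10 h 8 min
Total: 8 h 7 min + 11 h 37 min + 5 h 18 min + 8 h 51 min + 3 h 23 min + 3 h 40 min + 10 h 8 min = 51 h 4 min.

51.07 hours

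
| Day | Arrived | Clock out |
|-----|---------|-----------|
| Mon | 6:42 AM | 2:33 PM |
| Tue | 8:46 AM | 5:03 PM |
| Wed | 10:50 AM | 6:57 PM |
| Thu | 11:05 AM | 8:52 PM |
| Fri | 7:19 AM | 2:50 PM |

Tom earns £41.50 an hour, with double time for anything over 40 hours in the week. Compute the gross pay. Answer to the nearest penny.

£1788.65

Mon: 6:42 AM–2:33 PM = 7 h 51 min
Tue: 8:46 AM–5:03 PM = 8 h 17 min
Wed: 10:50 AM–6:57 PM = 8 h 7 min
Thu: 11:05 AM–8:52 PM = 9 h 47 min
Fri: 7:19 AM–2:50 PM = 7 h 31 min
Total worked: 41 h 33 min = 2493 min.
Regular 40 h 0 min = 2400 min at £41.50/h; overtime 1 h 33 min = 93 min at £83.00/h.
Pay = (2400 × £41.50 + 93 × £83.00) ÷ 60 = £1788.65.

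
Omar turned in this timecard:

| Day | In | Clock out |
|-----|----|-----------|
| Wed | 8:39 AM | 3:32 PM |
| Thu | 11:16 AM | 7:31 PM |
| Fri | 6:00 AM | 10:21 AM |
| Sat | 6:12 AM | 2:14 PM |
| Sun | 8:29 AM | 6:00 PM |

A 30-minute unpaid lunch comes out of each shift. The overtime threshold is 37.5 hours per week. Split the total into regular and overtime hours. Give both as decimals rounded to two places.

Wed: 8:39 AM–3:32 PM = 6 h 53 min; less 30 min break → 6 h 23 min
Thu: 11:16 AM–7:31 PM = 8 h 15 min; less 30 min break → 7 h 45 min
Fri: 6:00 AM–10:21 AM = 4 h 21 min; less 30 min break → 3 h 51 min
Sat: 6:12 AM–2:14 PM = 8 h 2 min; less 30 min break → 7 h 32 min
Sun: 8:29 AM–6:00 PM = 9 h 31 min; less 30 min break → 9 h 1 min
Total worked: 34 h 32 min = 34.53 h.
Threshold 37.5 h → overtime 0 h 0 min, regular 34 h 32 min.

Regular 34.53 hours, overtime 0.00 hours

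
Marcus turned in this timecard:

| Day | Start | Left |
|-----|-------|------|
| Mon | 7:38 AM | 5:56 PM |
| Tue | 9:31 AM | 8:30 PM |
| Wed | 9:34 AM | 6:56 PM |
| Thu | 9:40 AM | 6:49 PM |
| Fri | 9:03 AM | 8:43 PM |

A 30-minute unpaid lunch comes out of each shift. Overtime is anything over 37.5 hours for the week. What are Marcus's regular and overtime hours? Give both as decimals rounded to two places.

Mon: 7:38 AM–5:56 PM = 10 h 18 min; less 30 min break → 9 h 48 min
Tue: 9:31 AM–8:30 PM = 10 h 59 min; less 30 min break → 10 h 29 min
Wed: 9:34 AM–6:56 PM = 9 h 22 min; less 30 min break → 8 h 52 min
Thu: 9:40 AM–6:49 PM = 9 h 9 min; less 30 min break → 8 h 39 min
Fri: 9:03 AM–8:43 PM = 11 h 40 min; less 30 min break → 11 h 10 min
Total worked: 48 h 58 min = 48.97 h.
Threshold 37.5 h → overtime 11 h 28 min, regular 37 h 30 min.

Regular 37.50 hours, overtime 11.47 hours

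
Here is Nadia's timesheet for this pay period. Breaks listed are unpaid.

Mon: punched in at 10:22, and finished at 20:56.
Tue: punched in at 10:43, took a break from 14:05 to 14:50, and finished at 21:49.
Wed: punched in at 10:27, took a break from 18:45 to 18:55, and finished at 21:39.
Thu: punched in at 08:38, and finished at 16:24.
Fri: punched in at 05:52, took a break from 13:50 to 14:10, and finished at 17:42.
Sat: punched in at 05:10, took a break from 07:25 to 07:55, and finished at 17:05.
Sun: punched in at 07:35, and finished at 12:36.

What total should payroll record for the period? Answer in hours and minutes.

67 h 39 min

Mon: 10:22–20:56 = 10 h 34 min
Tue: 10:43–21:49 = 11 h 6 min; less 45 min break → 10 h 21 min
Wed: 10:27–21:39 = 11 h 12 min; less 10 min break → 11 h 2 min
Thu: 08:38–16:24 = 7 h 46 min
Fri: 05:52–17:42 = 11 h 50 min; less 20 min break → 11 h 30 min
Sat: 05:10–17:05 = 11 h 55 min; less 30 min break → 11 h 25 min
Sun: 07:35–12:36 = 5 h 1 min
Total: 10 h 34 min + 10 h 21 min + 11 h 2 min + 7 h 46 min + 11 h 30 min + 11 h 25 min + 5 h 1 min = 67 h 39 min.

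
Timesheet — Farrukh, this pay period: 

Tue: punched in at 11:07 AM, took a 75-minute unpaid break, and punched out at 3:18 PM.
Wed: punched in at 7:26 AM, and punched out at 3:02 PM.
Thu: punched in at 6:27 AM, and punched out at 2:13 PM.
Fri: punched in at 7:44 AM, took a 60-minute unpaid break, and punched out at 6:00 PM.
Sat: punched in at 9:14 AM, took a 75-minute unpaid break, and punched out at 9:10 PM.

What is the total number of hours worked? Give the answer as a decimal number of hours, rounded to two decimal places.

Tue: 11:07 AM–3:18 PM = 4 h 11 min; less 75 min break → 2 h 56 min
Wed: 7:26 AM–3:02 PM = 7 h 36 min
Thu: 6:27 AM–2:13 PM = 7 h 46 min
Fri: 7:44 AM–6:00 PM = 10 h 16 min; less 60 min break → 9 h 16 min
Sat: 9:14 AM–9:10 PM = 11 h 56 min; less 75 min break → 10 h 41 min
Total: 2 h 56 min + 7 h 36 min + 7 h 46 min + 9 h 16 min + 10 h 41 min = 38 h 15 min.

38.25 hours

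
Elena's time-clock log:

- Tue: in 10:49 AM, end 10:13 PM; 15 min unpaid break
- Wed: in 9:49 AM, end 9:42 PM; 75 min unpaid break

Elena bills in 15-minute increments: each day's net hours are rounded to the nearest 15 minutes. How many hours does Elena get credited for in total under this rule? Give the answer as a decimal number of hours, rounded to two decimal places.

Tue: 10:49 AM–10:13 PM = 11 h 24 min − 15 min = 11 h 9 min → rounds to 11 h 15 min
Wed: 9:49 AM–9:42 PM = 11 h 53 min − 75 min = 10 h 38 min → rounds to 10 h 45 min
Total credited: 22 h 0 min.

22.00 hours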